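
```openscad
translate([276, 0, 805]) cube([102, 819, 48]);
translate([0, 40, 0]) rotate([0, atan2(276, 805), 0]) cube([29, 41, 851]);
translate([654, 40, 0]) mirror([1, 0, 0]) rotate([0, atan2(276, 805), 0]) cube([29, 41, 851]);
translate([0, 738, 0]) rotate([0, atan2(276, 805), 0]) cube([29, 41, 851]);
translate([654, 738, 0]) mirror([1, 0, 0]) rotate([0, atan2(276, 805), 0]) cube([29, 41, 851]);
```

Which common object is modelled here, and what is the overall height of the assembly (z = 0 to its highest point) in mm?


A sawhorse. The overall height is 853 mm.

A beam across two mirrored pairs of raked legs — a sawhorse. The beam's underside is at z = 805 (matching the legs' vertical rise in atan2(276, 805)) and the beam is 48 mm tall, so its top is at 805 + 48 = 853 mm. The raked legs top out at the beam's underside, so that is the highest point.


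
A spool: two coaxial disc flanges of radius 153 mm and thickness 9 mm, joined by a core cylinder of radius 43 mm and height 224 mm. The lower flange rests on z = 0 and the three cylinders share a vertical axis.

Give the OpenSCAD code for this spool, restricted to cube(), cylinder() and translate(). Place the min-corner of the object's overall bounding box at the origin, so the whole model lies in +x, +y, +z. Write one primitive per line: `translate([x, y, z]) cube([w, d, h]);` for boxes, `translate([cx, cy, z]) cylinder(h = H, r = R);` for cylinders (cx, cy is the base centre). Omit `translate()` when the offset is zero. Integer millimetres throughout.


translate([153, 153, 0]) cylinder(h = 9, r = 153);
translate([153, 153, 9]) cylinder(h = 224, r = 43);
translate([153, 153, 233]) cylinder(h = 9, r = 153);


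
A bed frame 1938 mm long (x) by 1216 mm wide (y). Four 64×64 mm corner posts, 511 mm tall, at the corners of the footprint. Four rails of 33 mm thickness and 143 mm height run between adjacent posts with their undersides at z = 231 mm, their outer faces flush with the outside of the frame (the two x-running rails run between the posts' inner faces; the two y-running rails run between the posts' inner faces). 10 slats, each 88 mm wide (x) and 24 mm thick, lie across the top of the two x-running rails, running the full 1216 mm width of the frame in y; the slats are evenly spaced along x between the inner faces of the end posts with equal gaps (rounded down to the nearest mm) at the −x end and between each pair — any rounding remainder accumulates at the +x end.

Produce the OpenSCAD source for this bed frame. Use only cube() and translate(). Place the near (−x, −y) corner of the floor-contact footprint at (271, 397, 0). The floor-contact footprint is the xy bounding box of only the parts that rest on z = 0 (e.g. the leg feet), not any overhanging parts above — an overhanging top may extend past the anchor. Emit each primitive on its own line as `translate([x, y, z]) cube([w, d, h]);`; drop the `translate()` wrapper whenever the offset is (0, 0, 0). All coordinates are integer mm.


// slat z = rail_z + rail_h = 231 + 143 = 374
// slat gap = ⌊(1810 − 10·88) / 11⌋ = 84
translate([271, 397, 0]) cube([64, 64, 511]);
translate([271, 1549, 0]) cube([64, 64, 511]);
translate([2145, 397, 0]) cube([64, 64, 511]);
translate([2145, 1549, 0]) cube([64, 64, 511]);
translate([335, 397, 231]) cube([1810, 33, 143]);
translate([335, 1580, 231]) cube([1810, 33, 143]);
translate([271, 461, 231]) cube([33, 1088, 143]);
translate([2176, 461, 231]) cube([33, 1088, 143]);
translate([419, 397, 374]) cube([88, 1216, 24]);
translate([591, 397, 374]) cube([88, 1216, 24]);
translate([763, 397, 374]) cube([88, 1216, 24]);
translate([935, 397, 374]) cube([88, 1216, 24]);
translate([1107, 397, 374]) cube([88, 1216, 24]);
translate([1279, 397, 374]) cube([88, 1216, 24]);
translate([1451, 397, 374]) cube([88, 1216, 24]);
translate([1623, 397, 374]) cube([88, 1216, 24]);
translate([1795, 397, 374]) cube([88, 1216, 24]);
translate([1967, 397, 374]) cube([88, 1216, 24]);


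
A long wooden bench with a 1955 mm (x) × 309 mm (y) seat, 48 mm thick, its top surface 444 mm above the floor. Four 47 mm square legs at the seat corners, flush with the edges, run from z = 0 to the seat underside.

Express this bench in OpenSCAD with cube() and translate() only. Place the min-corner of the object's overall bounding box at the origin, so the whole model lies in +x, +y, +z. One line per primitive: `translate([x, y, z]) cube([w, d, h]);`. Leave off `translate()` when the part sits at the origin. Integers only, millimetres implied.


// leg_h = 444 − 48 = 396
translate([0, 0, 396]) cube([1955, 309, 48]);
cube([47, 47, 396]);
translate([0, 262, 0]) cube([47, 47, 396]);
translate([1908, 0, 0]) cube([47, 47, 396]);
translate([1908, 262, 0]) cube([47, 47, 396]);


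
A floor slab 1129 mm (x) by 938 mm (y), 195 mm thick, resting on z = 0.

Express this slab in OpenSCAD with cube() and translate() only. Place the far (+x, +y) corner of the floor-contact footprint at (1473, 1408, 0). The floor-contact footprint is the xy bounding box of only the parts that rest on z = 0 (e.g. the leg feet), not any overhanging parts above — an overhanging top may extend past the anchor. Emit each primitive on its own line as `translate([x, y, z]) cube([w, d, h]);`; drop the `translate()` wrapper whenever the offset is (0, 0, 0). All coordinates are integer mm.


translate([344, 470, 0]) cube([1129, 938, 195]);


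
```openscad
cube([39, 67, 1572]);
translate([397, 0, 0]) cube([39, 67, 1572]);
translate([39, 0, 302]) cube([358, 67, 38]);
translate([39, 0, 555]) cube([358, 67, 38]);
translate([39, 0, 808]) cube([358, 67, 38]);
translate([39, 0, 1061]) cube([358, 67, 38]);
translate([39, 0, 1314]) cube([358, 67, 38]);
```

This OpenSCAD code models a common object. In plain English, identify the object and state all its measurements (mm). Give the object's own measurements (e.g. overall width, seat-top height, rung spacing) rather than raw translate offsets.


A straight ladder. Two 39×67 mm vertical rails, 1572 mm tall, stand 436 mm apart (outside-to-outside) with their front faces coplanar on the −y side. 5 rungs, each 67 mm deep and 38 mm tall, span between the inner faces of the rails, front faces flush with the rails. The lowest rung's underside is at z = 302 mm and rungs are spaced 253 mm apart (underside to underside).


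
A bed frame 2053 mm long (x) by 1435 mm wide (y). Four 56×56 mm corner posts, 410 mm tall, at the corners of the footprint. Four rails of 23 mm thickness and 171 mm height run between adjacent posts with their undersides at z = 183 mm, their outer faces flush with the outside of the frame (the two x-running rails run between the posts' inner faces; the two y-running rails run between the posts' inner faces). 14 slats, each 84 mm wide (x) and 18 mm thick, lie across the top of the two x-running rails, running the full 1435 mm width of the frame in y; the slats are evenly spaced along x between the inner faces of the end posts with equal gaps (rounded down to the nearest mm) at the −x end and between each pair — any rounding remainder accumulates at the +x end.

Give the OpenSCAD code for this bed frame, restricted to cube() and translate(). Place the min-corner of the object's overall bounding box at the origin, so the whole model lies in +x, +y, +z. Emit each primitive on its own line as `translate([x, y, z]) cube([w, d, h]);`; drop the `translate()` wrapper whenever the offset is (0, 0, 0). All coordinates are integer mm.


cube([56, 56, 410]);
translate([0, 1379, 0]) cube([56, 56, 410]);
translate([1997, 0, 0]) cube([56, 56, 410]);
translate([1997, 1379, 0]) cube([56, 56, 410]);
translate([56, 0, 183]) cube([1941, 23, 171]);
translate([56, 1412, 183]) cube([1941, 23, 171]);
translate([0, 56, 183]) cube([23, 1323, 171]);
translate([2030, 56, 183]) cube([23, 1323, 171]);
translate([107, 0, 354]) cube([84, 1435, 18]);
translate([242, 0, 354]) cube([84, 1435, 18]);
translate([377, 0, 354]) cube([84, 1435, 18]);
translate([512, 0, 354]) cube([84, 1435, 18]);
translate([647, 0, 354]) cube([84, 1435, 18]);
translate([782, 0, 354]) cube([84, 1435, 18]);
translate([917, 0, 354]) cube([84, 1435, 18]);
translate([1052, 0, 354]) cube([84, 1435, 18]);
translate([1187, 0, 354]) cube([84, 1435, 18]);
translate([1322, 0, 354]) cube([84, 1435, 18]);
translate([1457, 0, 354]) cube([84, 1435, 18]);
translate([1592, 0, 354]) cube([84, 1435, 18]);
translate([1727, 0, 354]) cube([84, 1435, 18]);
translate([1862, 0, 354]) cube([84, 1435, 18]);


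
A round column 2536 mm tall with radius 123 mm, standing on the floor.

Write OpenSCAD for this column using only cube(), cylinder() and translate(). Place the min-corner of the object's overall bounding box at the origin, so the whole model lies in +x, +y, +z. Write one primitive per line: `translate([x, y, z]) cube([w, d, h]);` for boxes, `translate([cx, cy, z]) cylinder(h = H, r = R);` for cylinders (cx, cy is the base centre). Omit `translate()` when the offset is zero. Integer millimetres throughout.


translate([123, 123, 0]) cylinder(h = 2536, r = 123);


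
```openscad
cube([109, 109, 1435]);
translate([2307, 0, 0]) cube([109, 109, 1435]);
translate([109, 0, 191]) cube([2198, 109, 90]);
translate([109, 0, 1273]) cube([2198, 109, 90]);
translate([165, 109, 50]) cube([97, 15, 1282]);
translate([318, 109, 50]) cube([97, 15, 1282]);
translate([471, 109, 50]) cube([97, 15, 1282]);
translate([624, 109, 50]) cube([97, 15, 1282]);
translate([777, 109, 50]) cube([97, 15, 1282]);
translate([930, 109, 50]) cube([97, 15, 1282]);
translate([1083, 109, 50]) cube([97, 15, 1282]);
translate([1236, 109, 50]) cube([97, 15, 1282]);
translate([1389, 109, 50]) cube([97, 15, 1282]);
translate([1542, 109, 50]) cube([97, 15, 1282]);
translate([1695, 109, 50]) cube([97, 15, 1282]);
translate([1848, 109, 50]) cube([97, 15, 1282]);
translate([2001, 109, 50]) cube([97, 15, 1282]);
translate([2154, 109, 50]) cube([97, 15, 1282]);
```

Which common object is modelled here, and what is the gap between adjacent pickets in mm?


A fence section. The picket gap is 56 mm.

Two posts, two rails, 14 pickets — a fence section. Span 2198 mm holds 14 pickets of 97 mm with 15 equal gaps: ⌊(2198 − 14·97) / 15⌋ = 56 mm.


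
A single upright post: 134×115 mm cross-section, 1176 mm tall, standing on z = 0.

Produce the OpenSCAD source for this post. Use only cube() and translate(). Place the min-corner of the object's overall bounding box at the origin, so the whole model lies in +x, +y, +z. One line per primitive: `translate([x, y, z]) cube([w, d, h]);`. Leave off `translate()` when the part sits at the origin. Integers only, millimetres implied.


cube([134, 115, 1176]);


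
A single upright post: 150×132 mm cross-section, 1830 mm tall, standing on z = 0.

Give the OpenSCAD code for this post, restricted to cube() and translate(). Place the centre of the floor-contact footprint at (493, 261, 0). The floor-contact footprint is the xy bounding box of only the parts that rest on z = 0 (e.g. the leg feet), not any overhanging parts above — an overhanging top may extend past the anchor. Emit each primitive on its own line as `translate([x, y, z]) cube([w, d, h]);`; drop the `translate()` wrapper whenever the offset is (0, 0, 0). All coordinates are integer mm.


translate([418, 195, 0]) cube([150, 132, 1830]);


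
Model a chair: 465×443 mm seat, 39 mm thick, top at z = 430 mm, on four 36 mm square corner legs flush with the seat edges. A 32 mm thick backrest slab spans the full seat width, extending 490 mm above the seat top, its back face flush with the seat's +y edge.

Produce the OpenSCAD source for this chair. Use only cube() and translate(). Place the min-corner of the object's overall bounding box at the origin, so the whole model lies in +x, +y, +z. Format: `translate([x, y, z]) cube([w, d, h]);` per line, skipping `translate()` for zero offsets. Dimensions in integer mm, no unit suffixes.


// leg_h = 430 - 39 = 391
translate([0, 0, 391]) cube([465, 443, 39]);
cube([36, 36, 391]);
translate([429, 0, 0]) cube([36, 36, 391]);
translate([0, 407, 0]) cube([36, 36, 391]);
translate([429, 407, 0]) cube([36, 36, 391]);
translate([0, 411, 430]) cube([465, 32, 490]);


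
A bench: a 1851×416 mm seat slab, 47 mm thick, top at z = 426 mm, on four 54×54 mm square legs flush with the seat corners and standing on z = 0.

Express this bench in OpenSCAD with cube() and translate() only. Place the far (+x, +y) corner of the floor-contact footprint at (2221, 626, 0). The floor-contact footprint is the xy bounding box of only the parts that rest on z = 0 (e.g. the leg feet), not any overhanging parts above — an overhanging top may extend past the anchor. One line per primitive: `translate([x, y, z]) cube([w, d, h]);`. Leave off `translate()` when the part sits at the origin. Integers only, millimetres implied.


translate([370, 210, 379]) cube([1851, 416, 47]);
translate([370, 210, 0]) cube([54, 54, 379]);
translate([370, 572, 0]) cube([54, 54, 379]);
translate([2167, 210, 0]) cube([54, 54, 379]);
translate([2167, 572, 0]) cube([54, 54, 379]);


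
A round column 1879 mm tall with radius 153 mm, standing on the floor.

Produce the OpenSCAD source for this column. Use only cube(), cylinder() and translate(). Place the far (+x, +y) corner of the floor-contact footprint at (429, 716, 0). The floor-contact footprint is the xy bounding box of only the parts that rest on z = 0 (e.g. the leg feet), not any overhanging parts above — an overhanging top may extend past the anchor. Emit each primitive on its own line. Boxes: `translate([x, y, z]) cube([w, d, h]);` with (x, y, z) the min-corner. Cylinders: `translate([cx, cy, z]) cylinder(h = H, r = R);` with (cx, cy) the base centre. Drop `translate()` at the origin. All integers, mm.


translate([276, 563, 0]) cylinder(h = 1879, r = 153);


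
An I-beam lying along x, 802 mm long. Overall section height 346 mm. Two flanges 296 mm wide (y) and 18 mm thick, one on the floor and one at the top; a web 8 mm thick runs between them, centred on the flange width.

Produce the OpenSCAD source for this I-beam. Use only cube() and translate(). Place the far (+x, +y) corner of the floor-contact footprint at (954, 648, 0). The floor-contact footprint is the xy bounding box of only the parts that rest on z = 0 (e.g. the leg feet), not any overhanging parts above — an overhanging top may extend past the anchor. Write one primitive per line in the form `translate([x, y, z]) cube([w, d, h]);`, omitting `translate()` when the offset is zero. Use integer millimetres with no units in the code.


translate([152, 352, 0]) cube([802, 296, 18]);
translate([152, 496, 18]) cube([802, 8, 310]);
translate([152, 352, 328]) cube([802, 296, 18]);


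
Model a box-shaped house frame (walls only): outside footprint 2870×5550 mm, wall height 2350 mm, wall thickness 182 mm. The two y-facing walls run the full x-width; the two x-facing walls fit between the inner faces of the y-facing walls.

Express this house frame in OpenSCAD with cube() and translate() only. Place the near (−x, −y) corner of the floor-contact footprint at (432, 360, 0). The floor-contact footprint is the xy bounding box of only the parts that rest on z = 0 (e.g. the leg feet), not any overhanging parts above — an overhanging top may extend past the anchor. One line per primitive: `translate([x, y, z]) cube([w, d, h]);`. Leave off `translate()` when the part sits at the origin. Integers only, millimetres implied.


translate([432, 360, 0]) cube([2870, 182, 2350]);
translate([432, 5728, 0]) cube([2870, 182, 2350]);
translate([432, 542, 0]) cube([182, 5186, 2350]);
translate([3120, 542, 0]) cube([182, 5186, 2350]);


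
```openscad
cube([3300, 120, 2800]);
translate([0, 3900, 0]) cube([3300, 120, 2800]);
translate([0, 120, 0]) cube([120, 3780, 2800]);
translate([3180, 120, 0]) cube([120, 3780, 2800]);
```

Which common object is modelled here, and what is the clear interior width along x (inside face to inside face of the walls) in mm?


A house (or room) frame. The interior width is 3060 mm.

Four 2800 mm walls enclosing a rectangle with no floor or roof — a room or house frame. Outside width is 3300 mm and wall thickness is 120 mm, so the interior width is 3300 − 2 × 120 = 3060 mm.


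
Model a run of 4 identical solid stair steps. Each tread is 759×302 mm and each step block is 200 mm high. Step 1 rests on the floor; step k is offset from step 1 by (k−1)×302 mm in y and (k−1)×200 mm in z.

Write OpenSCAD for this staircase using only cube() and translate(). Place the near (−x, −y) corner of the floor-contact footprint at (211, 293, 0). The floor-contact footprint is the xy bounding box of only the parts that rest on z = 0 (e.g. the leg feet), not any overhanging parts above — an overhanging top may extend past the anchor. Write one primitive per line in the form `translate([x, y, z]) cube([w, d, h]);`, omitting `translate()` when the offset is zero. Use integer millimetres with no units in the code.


translate([211, 293, 0]) cube([759, 302, 200]);
translate([211, 595, 200]) cube([759, 302, 200]);
translate([211, 897, 400]) cube([759, 302, 200]);
translate([211, 1199, 600]) cube([759, 302, 200]);


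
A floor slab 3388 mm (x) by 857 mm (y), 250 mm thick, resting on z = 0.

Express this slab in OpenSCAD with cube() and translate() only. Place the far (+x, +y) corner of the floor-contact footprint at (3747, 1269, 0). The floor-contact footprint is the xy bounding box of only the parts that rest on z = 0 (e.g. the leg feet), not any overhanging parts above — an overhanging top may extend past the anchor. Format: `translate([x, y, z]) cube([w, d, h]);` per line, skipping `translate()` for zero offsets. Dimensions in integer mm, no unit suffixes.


translate([359, 412, 0]) cube([3388, 857, 250]);


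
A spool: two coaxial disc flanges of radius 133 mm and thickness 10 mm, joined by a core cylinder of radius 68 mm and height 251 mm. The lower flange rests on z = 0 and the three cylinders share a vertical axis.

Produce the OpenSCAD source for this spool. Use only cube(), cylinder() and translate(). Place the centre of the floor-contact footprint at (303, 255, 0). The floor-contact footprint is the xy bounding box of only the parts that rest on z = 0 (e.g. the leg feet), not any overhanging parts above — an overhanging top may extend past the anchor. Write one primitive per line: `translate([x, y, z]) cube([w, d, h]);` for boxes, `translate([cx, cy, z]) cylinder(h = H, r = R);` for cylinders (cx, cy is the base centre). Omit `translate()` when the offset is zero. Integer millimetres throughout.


translate([303, 255, 0]) cylinder(h = 10, r = 133);
translate([303, 255, 10]) cylinder(h = 251, r = 68);
translate([303, 255, 261]) cylinder(h = 10, r = 133);


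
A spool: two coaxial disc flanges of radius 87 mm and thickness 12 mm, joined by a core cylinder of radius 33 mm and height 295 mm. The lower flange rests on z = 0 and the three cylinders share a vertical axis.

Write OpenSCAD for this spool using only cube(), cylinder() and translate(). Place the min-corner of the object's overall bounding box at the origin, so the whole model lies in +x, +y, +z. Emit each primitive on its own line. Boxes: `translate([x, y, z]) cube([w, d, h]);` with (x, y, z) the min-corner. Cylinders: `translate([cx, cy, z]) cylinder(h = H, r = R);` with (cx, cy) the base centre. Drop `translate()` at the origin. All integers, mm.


translate([87, 87, 0]) cylinder(h = 12, r = 87);
translate([87, 87, 12]) cylinder(h = 295, r = 33);
translate([87, 87, 307]) cylinder(h = 12, r = 87);


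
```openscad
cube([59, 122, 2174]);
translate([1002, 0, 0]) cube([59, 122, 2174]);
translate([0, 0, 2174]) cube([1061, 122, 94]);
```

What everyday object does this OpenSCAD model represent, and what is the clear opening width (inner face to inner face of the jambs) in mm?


A door frame. The clear opening width is 943 mm.

Two 2174 mm tall posts with a header on top — a door frame. The left jamb is 59 mm wide at x = 0; the right jamb starts at x = 1002. The clear opening is 1002 − 59 = 943 mm.


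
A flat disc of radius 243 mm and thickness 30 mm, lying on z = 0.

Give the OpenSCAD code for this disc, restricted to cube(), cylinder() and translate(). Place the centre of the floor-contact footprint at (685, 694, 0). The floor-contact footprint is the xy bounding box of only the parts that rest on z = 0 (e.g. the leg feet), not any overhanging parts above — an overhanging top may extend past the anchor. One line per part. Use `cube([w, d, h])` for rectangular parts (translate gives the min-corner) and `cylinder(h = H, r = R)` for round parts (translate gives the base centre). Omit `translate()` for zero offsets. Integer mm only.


translate([685, 694, 0]) cylinder(h = 30, r = 243);


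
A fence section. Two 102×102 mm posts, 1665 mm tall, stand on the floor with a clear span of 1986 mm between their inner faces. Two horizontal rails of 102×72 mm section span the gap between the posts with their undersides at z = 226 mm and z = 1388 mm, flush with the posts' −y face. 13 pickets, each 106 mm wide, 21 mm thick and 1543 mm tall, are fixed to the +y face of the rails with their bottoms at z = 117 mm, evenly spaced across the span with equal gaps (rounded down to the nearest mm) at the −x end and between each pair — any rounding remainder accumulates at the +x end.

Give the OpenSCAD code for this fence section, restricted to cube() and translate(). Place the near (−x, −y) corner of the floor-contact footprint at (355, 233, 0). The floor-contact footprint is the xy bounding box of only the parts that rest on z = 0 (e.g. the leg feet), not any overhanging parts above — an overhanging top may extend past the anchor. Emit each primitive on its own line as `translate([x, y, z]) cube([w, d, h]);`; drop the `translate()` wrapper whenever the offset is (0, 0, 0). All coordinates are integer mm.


translate([355, 233, 0]) cube([102, 102, 1665]);
translate([2443, 233, 0]) cube([102, 102, 1665]);
translate([457, 233, 226]) cube([1986, 102, 72]);
translate([457, 233, 1388]) cube([1986, 102, 72]);
translate([500, 335, 117]) cube([106, 21, 1543]);
translate([649, 335, 117]) cube([106, 21, 1543]);
translate([798, 335, 117]) cube([106, 21, 1543]);
translate([947, 335, 117]) cube([106, 21, 1543]);
translate([1096, 335, 117]) cube([106, 21, 1543]);
translate([1245, 335, 117]) cube([106, 21, 1543]);
translate([1394, 335, 117]) cube([106, 21, 1543]);
translate([1543, 335, 117]) cube([106, 21, 1543]);
translate([1692, 335, 117]) cube([106, 21, 1543]);
translate([1841, 335, 117]) cube([106, 21, 1543]);
translate([1990, 335, 117]) cube([106, 21, 1543]);
translate([2139, 335, 117]) cube([106, 21, 1543]);
translate([2288, 335, 117]) cube([106, 21, 1543]);


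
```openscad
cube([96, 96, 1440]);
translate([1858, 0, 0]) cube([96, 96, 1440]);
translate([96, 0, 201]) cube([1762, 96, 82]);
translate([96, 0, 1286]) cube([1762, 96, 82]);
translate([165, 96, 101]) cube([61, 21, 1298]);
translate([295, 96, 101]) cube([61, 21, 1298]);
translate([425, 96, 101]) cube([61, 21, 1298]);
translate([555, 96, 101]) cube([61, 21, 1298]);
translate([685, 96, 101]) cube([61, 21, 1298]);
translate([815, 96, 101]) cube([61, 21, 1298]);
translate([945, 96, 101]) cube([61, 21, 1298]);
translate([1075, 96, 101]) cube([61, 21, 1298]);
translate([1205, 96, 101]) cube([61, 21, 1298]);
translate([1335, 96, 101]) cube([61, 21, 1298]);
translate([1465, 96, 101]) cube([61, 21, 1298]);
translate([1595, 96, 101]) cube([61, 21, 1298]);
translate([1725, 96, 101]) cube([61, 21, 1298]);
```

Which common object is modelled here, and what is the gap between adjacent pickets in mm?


A fence section. The picket gap is 69 mm.

Two posts, two rails, 13 pickets — a fence section. Span 1762 mm holds 13 pickets of 61 mm with 14 equal gaps: ⌊(1762 − 13·61) / 14⌋ = 69 mm.


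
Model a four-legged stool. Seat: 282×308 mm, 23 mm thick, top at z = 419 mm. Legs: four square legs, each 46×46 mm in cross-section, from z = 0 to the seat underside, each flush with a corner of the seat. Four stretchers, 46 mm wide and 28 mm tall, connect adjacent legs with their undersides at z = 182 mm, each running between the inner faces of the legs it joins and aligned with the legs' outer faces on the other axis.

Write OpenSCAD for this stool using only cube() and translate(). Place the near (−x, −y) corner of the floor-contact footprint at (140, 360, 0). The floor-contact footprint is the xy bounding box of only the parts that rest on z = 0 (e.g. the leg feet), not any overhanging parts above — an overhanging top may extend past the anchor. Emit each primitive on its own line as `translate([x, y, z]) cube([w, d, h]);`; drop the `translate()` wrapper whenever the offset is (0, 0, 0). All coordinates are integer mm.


// leg_h = 419 - 23 = 396
// stretcher span = 282 - 2*46 = 190
translate([140, 360, 396]) cube([282, 308, 23]);
translate([140, 360, 0]) cube([46, 46, 396]);
translate([376, 360, 0]) cube([46, 46, 396]);
translate([140, 622, 0]) cube([46, 46, 396]);
translate([376, 622, 0]) cube([46, 46, 396]);
translate([186, 360, 182]) cube([190, 46, 28]);
translate([186, 622, 182]) cube([190, 46, 28]);
translate([140, 406, 182]) cube([46, 216, 28]);
translate([376, 406, 182]) cube([46, 216, 28]);


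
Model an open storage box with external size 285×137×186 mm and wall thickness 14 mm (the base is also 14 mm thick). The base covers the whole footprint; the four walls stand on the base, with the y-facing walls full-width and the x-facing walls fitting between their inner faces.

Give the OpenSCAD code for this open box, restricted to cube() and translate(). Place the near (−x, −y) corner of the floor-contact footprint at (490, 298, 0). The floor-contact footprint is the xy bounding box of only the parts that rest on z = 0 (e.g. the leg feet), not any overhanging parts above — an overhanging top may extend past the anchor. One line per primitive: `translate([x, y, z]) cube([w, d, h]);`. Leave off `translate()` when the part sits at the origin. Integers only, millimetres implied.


translate([490, 298, 0]) cube([285, 137, 14]);
translate([490, 298, 14]) cube([285, 14, 172]);
translate([490, 421, 14]) cube([285, 14, 172]);
translate([490, 312, 14]) cube([14, 109, 172]);
translate([761, 312, 14]) cube([14, 109, 172]);


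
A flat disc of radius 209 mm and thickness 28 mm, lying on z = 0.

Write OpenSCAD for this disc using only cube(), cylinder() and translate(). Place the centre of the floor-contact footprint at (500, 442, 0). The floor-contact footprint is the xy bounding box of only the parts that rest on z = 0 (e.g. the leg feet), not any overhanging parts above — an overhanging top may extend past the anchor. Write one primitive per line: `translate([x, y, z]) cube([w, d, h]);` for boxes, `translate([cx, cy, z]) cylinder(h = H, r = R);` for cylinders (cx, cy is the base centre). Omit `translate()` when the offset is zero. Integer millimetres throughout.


translate([500, 442, 0]) cylinder(h = 28, r = 209);


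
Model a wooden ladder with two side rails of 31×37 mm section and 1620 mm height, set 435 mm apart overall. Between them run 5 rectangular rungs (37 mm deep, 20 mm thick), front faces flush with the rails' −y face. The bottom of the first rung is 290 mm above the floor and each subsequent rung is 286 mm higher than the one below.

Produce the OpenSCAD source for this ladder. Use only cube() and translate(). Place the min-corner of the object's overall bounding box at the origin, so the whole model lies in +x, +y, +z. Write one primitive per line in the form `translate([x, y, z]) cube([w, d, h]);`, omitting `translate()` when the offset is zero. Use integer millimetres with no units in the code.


cube([31, 37, 1620]);
translate([404, 0, 0]) cube([31, 37, 1620]);
translate([31, 0, 290]) cube([373, 37, 20]);
translate([31, 0, 576]) cube([373, 37, 20]);
translate([31, 0, 862]) cube([373, 37, 20]);
translate([31, 0, 1148]) cube([373, 37, 20]);
translate([31, 0, 1434]) cube([373, 37, 20]);


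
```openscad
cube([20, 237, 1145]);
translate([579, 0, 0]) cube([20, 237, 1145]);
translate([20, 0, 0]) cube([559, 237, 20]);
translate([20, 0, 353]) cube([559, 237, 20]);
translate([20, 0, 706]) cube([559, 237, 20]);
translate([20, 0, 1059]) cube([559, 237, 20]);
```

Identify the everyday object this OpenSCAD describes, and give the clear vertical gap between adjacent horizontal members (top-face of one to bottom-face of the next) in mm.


A bookshelf. The clear shelf gap is 333 mm.

Two tall side panels with 4 horizontal boards between them — a bookshelf. The first two shelf undersides are at z = 0 and z = 353; with shelf thickness 20, the clear gap is 353 − 0 − 20 = 333 mm.


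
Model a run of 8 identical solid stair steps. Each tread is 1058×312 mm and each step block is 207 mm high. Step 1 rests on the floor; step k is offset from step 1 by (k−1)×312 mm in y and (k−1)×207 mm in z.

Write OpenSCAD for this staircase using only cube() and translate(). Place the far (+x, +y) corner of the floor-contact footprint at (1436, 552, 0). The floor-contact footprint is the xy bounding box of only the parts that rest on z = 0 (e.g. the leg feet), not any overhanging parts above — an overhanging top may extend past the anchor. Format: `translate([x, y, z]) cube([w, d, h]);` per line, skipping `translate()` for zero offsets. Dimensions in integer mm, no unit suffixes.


translate([378, 240, 0]) cube([1058, 312, 207]);
translate([378, 552, 207]) cube([1058, 312, 207]);
translate([378, 864, 414]) cube([1058, 312, 207]);
translate([378, 1176, 621]) cube([1058, 312, 207]);
translate([378, 1488, 828]) cube([1058, 312, 207]);
translate([378, 1800, 1035]) cube([1058, 312, 207]);
translate([378, 2112, 1242]) cube([1058, 312, 207]);
translate([378, 2424, 1449]) cube([1058, 312, 207]);


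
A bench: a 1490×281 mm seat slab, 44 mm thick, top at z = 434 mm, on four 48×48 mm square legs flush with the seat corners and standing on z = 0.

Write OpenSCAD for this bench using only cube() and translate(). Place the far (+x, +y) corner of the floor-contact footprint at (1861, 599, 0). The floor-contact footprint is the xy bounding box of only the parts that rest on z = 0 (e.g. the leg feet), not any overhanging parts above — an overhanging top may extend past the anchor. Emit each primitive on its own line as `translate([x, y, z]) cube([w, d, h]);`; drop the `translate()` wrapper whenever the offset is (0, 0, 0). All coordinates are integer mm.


// leg_h = 434 − 44 = 390
translate([371, 318, 390]) cube([1490, 281, 44]);
translate([371, 318, 0]) cube([48, 48, 390]);
translate([371, 551, 0]) cube([48, 48, 390]);
translate([1813, 318, 0]) cube([48, 48, 390]);
translate([1813, 551, 0]) cube([48, 48, 390]);


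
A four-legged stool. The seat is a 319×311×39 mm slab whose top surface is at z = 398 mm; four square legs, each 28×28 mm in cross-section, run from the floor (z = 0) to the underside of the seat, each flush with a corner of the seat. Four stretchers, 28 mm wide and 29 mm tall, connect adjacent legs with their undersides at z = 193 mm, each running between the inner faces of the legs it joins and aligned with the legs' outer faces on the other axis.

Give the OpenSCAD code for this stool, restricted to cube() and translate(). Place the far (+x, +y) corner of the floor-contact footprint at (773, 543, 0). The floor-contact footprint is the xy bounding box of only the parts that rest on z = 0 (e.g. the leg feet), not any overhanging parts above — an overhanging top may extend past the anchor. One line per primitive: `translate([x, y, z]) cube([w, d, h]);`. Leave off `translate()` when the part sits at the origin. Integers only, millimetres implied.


translate([454, 232, 359]) cube([319, 311, 39]);
translate([454, 232, 0]) cube([28, 28, 359]);
translate([745, 232, 0]) cube([28, 28, 359]);
translate([454, 515, 0]) cube([28, 28, 359]);
translate([745, 515, 0]) cube([28, 28, 359]);
translate([482, 232, 193]) cube([263, 28, 29]);
translate([482, 515, 193]) cube([263, 28, 29]);
translate([454, 260, 193]) cube([28, 255, 29]);
translate([745, 260, 193]) cube([28, 255, 29]);


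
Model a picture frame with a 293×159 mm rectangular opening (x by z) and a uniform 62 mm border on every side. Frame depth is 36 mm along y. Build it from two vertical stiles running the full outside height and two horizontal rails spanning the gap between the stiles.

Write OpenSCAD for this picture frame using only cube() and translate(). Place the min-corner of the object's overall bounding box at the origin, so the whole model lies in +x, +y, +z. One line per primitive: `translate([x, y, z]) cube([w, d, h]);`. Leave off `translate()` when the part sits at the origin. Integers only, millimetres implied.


cube([62, 36, 283]);
translate([355, 0, 0]) cube([62, 36, 283]);
translate([62, 0, 0]) cube([293, 36, 62]);
translate([62, 0, 221]) cube([293, 36, 62]);


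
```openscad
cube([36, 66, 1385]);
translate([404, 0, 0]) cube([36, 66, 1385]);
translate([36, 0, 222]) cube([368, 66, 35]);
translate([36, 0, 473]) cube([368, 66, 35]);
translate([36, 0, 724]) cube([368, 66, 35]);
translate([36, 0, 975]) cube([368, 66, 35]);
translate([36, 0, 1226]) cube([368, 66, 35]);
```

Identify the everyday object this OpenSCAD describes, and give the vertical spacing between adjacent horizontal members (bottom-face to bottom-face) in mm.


A ladder. The rung spacing is 251 mm.

Two tall 36×66 posts with 5 short bars between them — a ladder. Adjacent rungs sit at z = 222 and z = 473, so the spacing is 473 − 222 = 251 mm.


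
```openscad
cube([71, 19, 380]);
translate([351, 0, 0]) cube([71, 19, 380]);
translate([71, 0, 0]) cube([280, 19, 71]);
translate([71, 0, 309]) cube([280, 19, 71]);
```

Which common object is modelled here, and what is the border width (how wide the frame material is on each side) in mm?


A picture frame. The border width is 71 mm.

Four thin pieces enclosing a rectangular opening — a picture frame. The two full-height stiles are 380 mm tall; the top rail sits at z = 309 and is 71 mm tall, so the border above the opening is 380 − 309 = 71 mm, matching the stile x-width.


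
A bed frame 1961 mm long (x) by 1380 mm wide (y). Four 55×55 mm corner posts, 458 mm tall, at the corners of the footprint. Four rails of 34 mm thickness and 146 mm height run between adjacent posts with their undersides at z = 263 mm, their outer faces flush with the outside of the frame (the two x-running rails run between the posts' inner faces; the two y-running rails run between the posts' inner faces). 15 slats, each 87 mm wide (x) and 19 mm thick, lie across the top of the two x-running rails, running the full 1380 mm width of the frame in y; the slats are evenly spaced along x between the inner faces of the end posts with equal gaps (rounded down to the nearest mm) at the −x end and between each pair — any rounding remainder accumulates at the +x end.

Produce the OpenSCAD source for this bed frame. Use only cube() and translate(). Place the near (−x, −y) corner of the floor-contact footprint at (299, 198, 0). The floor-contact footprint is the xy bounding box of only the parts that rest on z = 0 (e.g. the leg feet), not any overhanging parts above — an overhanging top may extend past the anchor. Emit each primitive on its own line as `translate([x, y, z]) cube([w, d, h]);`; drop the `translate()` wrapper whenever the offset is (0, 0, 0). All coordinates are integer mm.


translate([299, 198, 0]) cube([55, 55, 458]);
translate([299, 1523, 0]) cube([55, 55, 458]);
translate([2205, 198, 0]) cube([55, 55, 458]);
translate([2205, 1523, 0]) cube([55, 55, 458]);
translate([354, 198, 263]) cube([1851, 34, 146]);
translate([354, 1544, 263]) cube([1851, 34, 146]);
translate([299, 253, 263]) cube([34, 1270, 146]);
translate([2226, 253, 263]) cube([34, 1270, 146]);
translate([388, 198, 409]) cube([87, 1380, 19]);
translate([509, 198, 409]) cube([87, 1380, 19]);
translate([630, 198, 409]) cube([87, 1380, 19]);
translate([751, 198, 409]) cube([87, 1380, 19]);
translate([872, 198, 409]) cube([87, 1380, 19]);
translate([993, 198, 409]) cube([87, 1380, 19]);
translate([1114, 198, 409]) cube([87, 1380, 19]);
translate([1235, 198, 409]) cube([87, 1380, 19]);
translate([1356, 198, 409]) cube([87, 1380, 19]);
translate([1477, 198, 409]) cube([87, 1380, 19]);
translate([1598, 198, 409]) cube([87, 1380, 19]);
translate([1719, 198, 409]) cube([87, 1380, 19]);
translate([1840, 198, 409]) cube([87, 1380, 19]);
translate([1961, 198, 409]) cube([87, 1380, 19]);
translate([2082, 198, 409]) cube([87, 1380, 19]);


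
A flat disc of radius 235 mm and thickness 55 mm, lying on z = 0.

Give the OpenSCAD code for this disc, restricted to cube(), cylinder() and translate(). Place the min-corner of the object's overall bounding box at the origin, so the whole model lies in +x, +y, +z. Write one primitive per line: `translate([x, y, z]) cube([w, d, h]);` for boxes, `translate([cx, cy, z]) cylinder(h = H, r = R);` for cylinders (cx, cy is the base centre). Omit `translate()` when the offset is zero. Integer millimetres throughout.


translate([235, 235, 0]) cylinder(h = 55, r = 235);


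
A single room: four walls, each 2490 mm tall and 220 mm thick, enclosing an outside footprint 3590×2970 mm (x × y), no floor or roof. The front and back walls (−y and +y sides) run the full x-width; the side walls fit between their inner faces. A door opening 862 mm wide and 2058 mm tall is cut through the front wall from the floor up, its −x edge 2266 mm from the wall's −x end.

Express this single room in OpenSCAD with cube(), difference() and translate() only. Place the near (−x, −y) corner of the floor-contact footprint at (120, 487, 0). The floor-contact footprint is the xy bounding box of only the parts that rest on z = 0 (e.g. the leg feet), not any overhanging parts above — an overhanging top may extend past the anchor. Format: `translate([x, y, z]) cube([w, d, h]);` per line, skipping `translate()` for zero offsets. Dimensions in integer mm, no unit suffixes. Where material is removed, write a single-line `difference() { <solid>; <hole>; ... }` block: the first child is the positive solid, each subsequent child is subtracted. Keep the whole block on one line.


difference() { translate([120, 487, 0]) cube([3590, 220, 2490]); translate([2386, 487, 0]) cube([862, 220, 2058]); }
translate([120, 3237, 0]) cube([3590, 220, 2490]);
translate([120, 707, 0]) cube([220, 2530, 2490]);
translate([3490, 707, 0]) cube([220, 2530, 2490]);


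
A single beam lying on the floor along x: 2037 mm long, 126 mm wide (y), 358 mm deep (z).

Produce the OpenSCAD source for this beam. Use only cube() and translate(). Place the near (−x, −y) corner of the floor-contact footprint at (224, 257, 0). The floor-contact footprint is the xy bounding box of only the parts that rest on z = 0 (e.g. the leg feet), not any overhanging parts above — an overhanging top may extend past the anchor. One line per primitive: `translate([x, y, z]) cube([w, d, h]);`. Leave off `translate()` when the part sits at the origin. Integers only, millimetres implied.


translate([224, 257, 0]) cube([2037, 126, 358]);


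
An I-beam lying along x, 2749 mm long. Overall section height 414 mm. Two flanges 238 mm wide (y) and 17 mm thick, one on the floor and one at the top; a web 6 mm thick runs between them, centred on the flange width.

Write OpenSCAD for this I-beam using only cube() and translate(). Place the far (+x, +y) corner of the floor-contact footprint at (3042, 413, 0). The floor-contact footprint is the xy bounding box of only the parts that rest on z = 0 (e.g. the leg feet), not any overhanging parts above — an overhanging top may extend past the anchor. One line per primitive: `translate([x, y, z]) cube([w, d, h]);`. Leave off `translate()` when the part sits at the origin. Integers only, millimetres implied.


translate([293, 175, 0]) cube([2749, 238, 17]);
translate([293, 291, 17]) cube([2749, 6, 380]);
translate([293, 175, 397]) cube([2749, 238, 17]);


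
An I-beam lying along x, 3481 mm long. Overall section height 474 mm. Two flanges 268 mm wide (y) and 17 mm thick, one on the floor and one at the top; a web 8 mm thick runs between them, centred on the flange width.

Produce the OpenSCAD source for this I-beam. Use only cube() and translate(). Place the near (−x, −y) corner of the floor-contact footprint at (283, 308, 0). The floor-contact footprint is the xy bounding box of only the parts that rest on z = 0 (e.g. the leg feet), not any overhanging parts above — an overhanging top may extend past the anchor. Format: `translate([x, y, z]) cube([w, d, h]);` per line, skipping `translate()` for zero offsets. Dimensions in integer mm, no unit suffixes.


translate([283, 308, 0]) cube([3481, 268, 17]);
translate([283, 438, 17]) cube([3481, 8, 440]);
translate([283, 308, 457]) cube([3481, 268, 17]);
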